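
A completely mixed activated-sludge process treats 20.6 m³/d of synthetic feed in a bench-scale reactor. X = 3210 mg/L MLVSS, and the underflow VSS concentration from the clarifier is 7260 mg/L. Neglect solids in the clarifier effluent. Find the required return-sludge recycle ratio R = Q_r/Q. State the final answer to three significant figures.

R ≈ 0.793

R = Q_r/Q = X/(X_r − X) = 3210 / (7260 − 3210) = 0.7926.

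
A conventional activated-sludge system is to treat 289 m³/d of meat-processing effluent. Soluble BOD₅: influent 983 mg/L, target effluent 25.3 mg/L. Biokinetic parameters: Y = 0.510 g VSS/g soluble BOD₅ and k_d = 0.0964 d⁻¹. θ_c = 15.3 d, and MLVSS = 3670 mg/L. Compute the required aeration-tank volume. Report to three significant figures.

V ≈ 238 m³

Rearranging the biomass balance for a CMAS with decay, V = Y·Q·ΔS·θ_c / [X·(1+k_d θ_c)] = 0.510 × 289 × (983 − 25.3) × 15.3 / [3670 × (1 + 0.0964 × 15.3)] = 2.16×10^6 / 9083 = 237.8 m³.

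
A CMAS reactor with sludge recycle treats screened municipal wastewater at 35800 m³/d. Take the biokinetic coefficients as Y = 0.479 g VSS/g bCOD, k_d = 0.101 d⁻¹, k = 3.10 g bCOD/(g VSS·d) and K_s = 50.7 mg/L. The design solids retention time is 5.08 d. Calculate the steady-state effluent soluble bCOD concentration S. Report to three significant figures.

S ≈ 12.7 mg/L

For a completely mixed reactor with recycle the Lawrence–McCarty relation gives S = K_s·(1 + k_d·θ_c) / [θ_c·(Y·k − k_d) − 1] = 50.7 × (1 + 0.101 × 5.08) / [5.08 × (0.479 × 3.10 − 0.101) − 1] = 76.71 / 6.030 = 12.72 mg/L.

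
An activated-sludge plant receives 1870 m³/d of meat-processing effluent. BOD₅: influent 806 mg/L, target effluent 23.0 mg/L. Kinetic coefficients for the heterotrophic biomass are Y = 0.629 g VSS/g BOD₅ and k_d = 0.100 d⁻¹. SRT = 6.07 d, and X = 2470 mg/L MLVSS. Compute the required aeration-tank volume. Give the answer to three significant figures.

Rearranging the biomass balance for a CMAS with decay, V = Y·Q·ΔS·θ_c / [X·(1+k_d θ_c)] = 0.629 × 1870 × (806 − 23.0) × 6.07 / [2470 × (1 + 0.100 × 6.07)] = 5.59×10^6 / 3969 = 1408 m³.

V ≈ 1410 m³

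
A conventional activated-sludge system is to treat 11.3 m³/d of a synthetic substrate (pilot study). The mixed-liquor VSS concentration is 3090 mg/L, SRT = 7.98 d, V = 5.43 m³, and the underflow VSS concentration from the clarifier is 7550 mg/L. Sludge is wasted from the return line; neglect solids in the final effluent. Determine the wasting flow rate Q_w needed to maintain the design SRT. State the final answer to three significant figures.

Q_w ≈ 0.278 m³/d

Q_w = (V·X)/(θ_c X_r) = 5.430 × 3090 / (7.98 × 7550) = 0.2785 m³/d.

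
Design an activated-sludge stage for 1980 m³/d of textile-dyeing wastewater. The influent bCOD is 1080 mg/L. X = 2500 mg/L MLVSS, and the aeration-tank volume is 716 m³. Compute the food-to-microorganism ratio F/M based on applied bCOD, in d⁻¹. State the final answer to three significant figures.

F/M = Q·S₀ / (V·X) = 1980 × 1080 / (716.0 × 2500) = 1.195 g bCOD·(g VSS·d)⁻¹.

F/M ≈ 1.19 d⁻¹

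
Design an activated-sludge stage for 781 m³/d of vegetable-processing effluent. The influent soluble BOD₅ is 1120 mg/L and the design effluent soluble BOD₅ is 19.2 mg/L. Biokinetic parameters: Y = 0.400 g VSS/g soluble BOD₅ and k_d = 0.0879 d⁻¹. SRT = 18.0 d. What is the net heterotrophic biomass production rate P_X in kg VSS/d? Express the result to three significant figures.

P_X ≈ 133 kg VSS/d

The observed yield is Y_obs = Y/(1 + k_d·θ_c) = 0.400 / (1 + 0.0879 × 18.0) = 0.400 / 2.582 = 0.1549 g VSS per g soluble BOD₅ removed.
ΔS = 1120 − 19.2 = 1101 mg/L, so the substrate removal rate is 781 × 1101/1000 = 859.7 kg soluble BOD₅/d.
So the net sludge growth is P_X = 0.1549 × 859.7 = 133.2 kg VSS/d.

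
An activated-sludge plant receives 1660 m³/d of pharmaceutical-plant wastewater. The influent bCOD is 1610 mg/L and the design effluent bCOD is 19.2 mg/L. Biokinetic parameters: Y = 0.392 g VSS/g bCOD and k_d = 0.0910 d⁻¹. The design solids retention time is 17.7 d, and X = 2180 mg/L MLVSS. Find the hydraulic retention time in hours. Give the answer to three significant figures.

τ ≈ 46.5 h

From the SRT design equation V = Y Q (S₀−S) θ_c / [X (1 + k_d θ_c)] = 0.392 × 1660 × (1610 − 19.2) × 17.7 / [2180 × (1 + 0.0910 × 17.7)] = 1.83×10^7 / 5691 = 3219 m³.
HRT = V/Q = 3219 m³ / 1660 m³·d⁻¹ = 1.939 d × 24 = 46.54 h.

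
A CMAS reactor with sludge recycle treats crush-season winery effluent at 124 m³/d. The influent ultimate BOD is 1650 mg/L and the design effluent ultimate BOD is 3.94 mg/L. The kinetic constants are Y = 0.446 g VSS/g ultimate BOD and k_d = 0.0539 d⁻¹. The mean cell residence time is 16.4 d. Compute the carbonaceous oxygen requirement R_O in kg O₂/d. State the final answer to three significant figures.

R_O ≈ 135 kg O₂/d

Observed yield with endogenous decay: Y_obs = Y / (1 + k_d·θ_c) = 0.446 / (1 + 0.0539 × 16.4) = 0.446 / 1.884 = 0.2367 g VSS/g ultimate BOD.
ΔS = 1650 − 3.94 = 1646 mg/L, so the substrate removal rate is 124 × 1646/1000 = 204.1 kg ultimate BOD/d.
Net sludge production P_X = 0.2367 × 204.1 = 48.32 kg VSS/d.
R_O = Q·(S₀ − S) − 1.42·P_X = 204.1 − 1.42 × 48.32 = 135.5 kg O₂/d.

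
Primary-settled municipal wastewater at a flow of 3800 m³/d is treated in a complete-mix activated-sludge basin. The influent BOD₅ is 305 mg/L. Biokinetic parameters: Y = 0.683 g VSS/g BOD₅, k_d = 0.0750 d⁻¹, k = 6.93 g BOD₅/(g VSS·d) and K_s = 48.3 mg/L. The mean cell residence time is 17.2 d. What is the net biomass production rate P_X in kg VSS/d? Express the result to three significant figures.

For a completely mixed reactor with recycle the Lawrence–McCarty relation gives S = K_s·(1 + k_d·θ_c) / [θ_c·(Y·k − k_d) − 1] = 48.3 × (1 + 0.0750 × 17.2) / [17.2 × (0.683 × 6.93 − 0.0750) − 1] = 110.6 / 79.12 = 1.398 mg/L.
Observed yield with endogenous decay: Y_obs = Y / (1 + k_d·θ_c) = 0.683 / (1 + 0.0750 × 17.2) = 0.683 / 2.290 = 0.2983 g VSS/g BOD₅.
ΔS = 305 − 1.40 = 303.6 mg/L, so the substrate removal rate is 3800 × 303.6/1000 = 1154 kg BOD₅/d.
Net biomass production P_X = Y_obs × Q·(S₀ − S) = 0.2983 × 1154 = 344.1 kg VSS/d.

P_X ≈ 344 kg VSS/d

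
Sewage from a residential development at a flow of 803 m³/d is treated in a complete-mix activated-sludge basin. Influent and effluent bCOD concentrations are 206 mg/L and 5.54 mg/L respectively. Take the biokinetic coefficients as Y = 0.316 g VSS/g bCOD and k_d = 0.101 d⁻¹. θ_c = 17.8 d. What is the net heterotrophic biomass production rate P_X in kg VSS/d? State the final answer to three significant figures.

P_X ≈ 18.2 kg VSS/d

Observed yield with endogenous decay: Y_obs = Y / (1 + k_d·θ_c) = 0.316 / (1 + 0.101 × 17.8) = 0.316 / 2.798 = 0.1129 g VSS/g bCOD.
Q·(S₀ − S) = 803 × (206 − 5.54) × 10⁻³ = 161.0 kg/d removed.
Net biomass production P_X = Y_obs × Q·(S₀ − S) = 0.1129 × 161.0 = 18.18 kg VSS/d.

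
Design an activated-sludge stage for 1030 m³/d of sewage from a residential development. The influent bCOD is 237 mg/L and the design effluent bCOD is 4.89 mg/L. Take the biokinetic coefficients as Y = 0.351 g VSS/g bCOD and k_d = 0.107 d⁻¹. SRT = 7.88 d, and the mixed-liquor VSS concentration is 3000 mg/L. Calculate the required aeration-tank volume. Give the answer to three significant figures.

Steady-state biomass mass balance: V·X·(1 + k_d·θ_c) = Y·Q·(S₀ − S)·θ_c, so V = 0.351 × 1030 × (237 − 4.89) × 7.88 / [3000 × (1 + 0.107 × 7.88)] = 6.61×10^5 / 5529 = 119.6 m³.

V ≈ 120 m³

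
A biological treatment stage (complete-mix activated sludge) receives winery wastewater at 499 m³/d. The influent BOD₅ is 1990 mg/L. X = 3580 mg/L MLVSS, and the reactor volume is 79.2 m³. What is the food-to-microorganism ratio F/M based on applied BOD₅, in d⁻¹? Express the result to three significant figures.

F/M ≈ 3.50 d⁻¹

Food-to-microorganism ratio F/M = Q S₀ / (V X) = 499 × 1990 / (79.20 × 3580) = 3.502 d⁻¹.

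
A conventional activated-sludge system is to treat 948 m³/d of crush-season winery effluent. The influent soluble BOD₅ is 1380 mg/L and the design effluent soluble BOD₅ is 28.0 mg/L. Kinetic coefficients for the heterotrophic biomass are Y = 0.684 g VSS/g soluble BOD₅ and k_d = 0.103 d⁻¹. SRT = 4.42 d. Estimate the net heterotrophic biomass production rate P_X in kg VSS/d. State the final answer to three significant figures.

P_X ≈ 602 kg VSS/d

Y_obs = Y / (1 + k_d θ_c) = 0.684 / (1 + 0.103 × 4.42) = 0.684 / 1.455 = 0.4700.
Q·(S₀ − S) = 948 × (1380 − 28.0) × 10⁻³ = 1282 kg/d removed.
Net biomass production P_X = Y_obs × Q·(S₀ − S) = 0.4700 × 1282 = 602.4 kg VSS/d.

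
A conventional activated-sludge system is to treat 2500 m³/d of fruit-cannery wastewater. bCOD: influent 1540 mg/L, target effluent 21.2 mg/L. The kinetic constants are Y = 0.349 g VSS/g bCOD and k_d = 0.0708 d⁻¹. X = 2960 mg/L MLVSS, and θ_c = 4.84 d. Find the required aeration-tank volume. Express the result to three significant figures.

Rearranging the biomass balance for a CMAS with decay, V = Y·Q·ΔS·θ_c / [X·(1+k_d θ_c)] = 0.349 × 2500 × (1540 − 21.2) × 4.84 / [2960 × (1 + 0.0708 × 4.84)] = 6.41×10^6 / 3974 = 1614 m³.

V ≈ 1610 m³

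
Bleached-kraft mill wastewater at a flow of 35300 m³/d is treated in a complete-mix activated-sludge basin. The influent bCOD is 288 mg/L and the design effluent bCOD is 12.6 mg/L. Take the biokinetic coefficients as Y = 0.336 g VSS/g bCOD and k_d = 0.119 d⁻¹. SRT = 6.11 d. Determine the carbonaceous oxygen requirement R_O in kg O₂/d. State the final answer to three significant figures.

Observed yield with endogenous decay: Y_obs = Y / (1 + k_d·θ_c) = 0.336 / (1 + 0.119 × 6.11) = 0.336 / 1.727 = 0.1945 g VSS/g bCOD.
Substrate removed = Q·(S₀ − S) = 35300 m³/d × (288 − 12.6) g/m³ = 9.72×10^6 g/d = 9722 kg/d.
Biomass synthesised: P_X = Y_obs × 9722 = 1891 kg VSS/d.
R_O = Q·ΔS − 1.42 P_X = 9722 − 2686 = 7036 kg O₂/d.

R_O ≈ 7040 kg O₂/d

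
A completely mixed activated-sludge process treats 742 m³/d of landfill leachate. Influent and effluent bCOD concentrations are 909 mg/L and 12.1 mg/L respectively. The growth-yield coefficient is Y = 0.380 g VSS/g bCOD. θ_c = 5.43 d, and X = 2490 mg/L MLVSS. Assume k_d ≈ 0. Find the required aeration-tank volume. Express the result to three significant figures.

V ≈ 551 m³

Biomass mass balance (decay neglected): V·X = Y·Q·(S₀ − S)·θ_c, so V = 0.380 × 742 × (909 − 12.1) × 5.43 / 2490 = 551.5 m³.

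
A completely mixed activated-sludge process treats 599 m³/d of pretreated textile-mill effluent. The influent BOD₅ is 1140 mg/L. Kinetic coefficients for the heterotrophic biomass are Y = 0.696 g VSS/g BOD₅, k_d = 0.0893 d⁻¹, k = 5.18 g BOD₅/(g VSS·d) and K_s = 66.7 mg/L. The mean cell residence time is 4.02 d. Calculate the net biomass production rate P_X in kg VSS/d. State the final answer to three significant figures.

P_X ≈ 348 kg VSS/d

For a completely mixed reactor with recycle the Lawrence–McCarty relation gives S = K_s·(1 + k_d·θ_c) / [θ_c·(Y·k − k_d) − 1] = 66.7 × (1 + 0.0893 × 4.02) / [4.02 × (0.696 × 5.18 − 0.0893) − 1] = 90.64 / 13.13 = 6.901 mg/L.
The observed yield is Y_obs = Y/(1 + k_d·θ_c) = 0.696 / (1 + 0.0893 × 4.02) = 0.696 / 1.359 = 0.5121 g VSS per g BOD₅ removed.
Q·(S₀ − S) = 599 × (1140 − 6.90) × 10⁻³ = 678.7 kg/d removed.
Biomass produced: P_X = Y_obs·Q·ΔS = 0.5121 × 678.7 ≈ 347.6 kg VSS/d.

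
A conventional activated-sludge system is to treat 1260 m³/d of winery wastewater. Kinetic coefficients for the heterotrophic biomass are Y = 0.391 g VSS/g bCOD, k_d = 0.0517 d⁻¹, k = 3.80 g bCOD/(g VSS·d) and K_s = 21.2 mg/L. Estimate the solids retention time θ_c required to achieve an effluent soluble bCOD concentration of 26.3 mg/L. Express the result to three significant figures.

At the target effluent, Y k S/(K_s+S) = 0.391×3.80×26.3/47.50 = 0.8227 d⁻¹.
1/θ_c = 0.8227 − 0.0517 = 0.7710 d⁻¹, so θ_c = 1.297 d.

θ_c ≈ 1.30 d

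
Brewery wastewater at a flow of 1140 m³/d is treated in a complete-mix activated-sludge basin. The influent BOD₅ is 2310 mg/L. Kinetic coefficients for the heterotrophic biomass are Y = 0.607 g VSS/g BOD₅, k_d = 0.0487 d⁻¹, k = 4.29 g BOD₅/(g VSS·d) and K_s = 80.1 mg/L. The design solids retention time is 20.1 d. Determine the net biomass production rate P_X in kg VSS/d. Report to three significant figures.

Effluent substrate depends only on kinetics and SRT: S = K_s(1 + k_d θ_c) / [θ_c(Yk − k_d) − 1] = 80.1 × (1 + 0.0487 × 20.1) / [20.1 × (0.607 × 4.29 − 0.0487) − 1] = 158.5 / 50.36 = 3.147 mg/L.
The observed yield is Y_obs = Y/(1 + k_d·θ_c) = 0.607 / (1 + 0.0487 × 20.1) = 0.607 / 1.979 = 0.3067 g VSS per g BOD₅ removed.
ΔS = 2310 − 3.15 = 2307 mg/L, so the substrate removal rate is 1140 × 2307/1000 = 2630 kg BOD₅/d.
So the net sludge growth is P_X = 0.3067 × 2630 = 806.7 kg VSS/d.

P_X ≈ 807 kg VSS/d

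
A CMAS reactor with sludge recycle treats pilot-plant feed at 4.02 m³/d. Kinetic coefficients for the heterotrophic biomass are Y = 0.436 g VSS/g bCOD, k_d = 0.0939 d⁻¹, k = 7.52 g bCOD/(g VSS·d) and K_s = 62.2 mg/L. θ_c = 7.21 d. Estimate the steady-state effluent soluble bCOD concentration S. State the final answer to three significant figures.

S ≈ 4.75 mg/L

From the Monod/SRT balance for a CMAS, S = K_s·(1+k_d θ_c)/[θ_c·(Y k − k_d) − 1] = 62.2 × (1 + 0.0939 × 7.21) / [7.21 × (0.436 × 7.52 − 0.0939) − 1] = 104.3 / 21.96 = 4.749 mg/L.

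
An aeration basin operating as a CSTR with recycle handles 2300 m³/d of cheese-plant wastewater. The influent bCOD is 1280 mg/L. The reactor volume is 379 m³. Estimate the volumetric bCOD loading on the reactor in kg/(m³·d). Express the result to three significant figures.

L_v ≈ 7.77 kg bCOD/(m³·d)

L_v = Q S₀ / V = 2300 × 1280 × 10⁻³ / 379.0 = 7.768 kg/(m³·d).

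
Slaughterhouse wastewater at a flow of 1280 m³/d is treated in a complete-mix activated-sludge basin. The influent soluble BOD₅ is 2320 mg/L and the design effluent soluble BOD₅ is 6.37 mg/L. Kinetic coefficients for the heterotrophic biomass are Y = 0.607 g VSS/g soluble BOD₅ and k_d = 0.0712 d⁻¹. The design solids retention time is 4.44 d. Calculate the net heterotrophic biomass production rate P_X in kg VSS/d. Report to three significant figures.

P_X ≈ 1370 kg VSS/d

Observed yield with endogenous decay: Y_obs = Y / (1 + k_d·θ_c) = 0.607 / (1 + 0.0712 × 4.44) = 0.607 / 1.316 = 0.4612 g VSS/g soluble BOD₅.
Substrate removed = Q·(S₀ − S) = 1280 m³/d × (2320 − 6.37) g/m³ = 2.96×10^6 g/d = 2961 kg/d.
So the net sludge growth is P_X = 0.4612 × 2961 = 1366 kg VSS/d.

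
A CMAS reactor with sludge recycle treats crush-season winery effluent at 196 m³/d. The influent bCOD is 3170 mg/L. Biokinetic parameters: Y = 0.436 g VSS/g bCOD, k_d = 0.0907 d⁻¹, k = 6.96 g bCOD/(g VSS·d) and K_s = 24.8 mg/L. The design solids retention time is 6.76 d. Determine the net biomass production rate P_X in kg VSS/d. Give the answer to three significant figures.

Effluent substrate depends only on kinetics and SRT: S = K_s(1 + k_d θ_c) / [θ_c(Yk − k_d) − 1] = 24.8 × (1 + 0.0907 × 6.76) / [6.76 × (0.436 × 6.96 − 0.0907) − 1] = 40.01 / 18.90 = 2.117 mg/L.
Observed yield with endogenous decay: Y_obs = Y / (1 + k_d·θ_c) = 0.436 / (1 + 0.0907 × 6.76) = 0.436 / 1.613 = 0.2703 g VSS/g bCOD.
Q·(S₀ − S) = 196 × (3170 − 2.12) × 10⁻³ = 620.9 kg/d removed.
Biomass produced: P_X = Y_obs·Q·ΔS = 0.2703 × 620.9 ≈ 167.8 kg VSS/d.

P_X ≈ 168 kg VSS/d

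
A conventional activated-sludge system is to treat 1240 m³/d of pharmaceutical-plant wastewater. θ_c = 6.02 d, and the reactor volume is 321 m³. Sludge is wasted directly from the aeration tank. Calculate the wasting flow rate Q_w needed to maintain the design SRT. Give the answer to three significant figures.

For wasting at MLVSS concentration, Q_w = V/θ_c = 321.0/6.02 = 53.32 m³/d.

Q_w ≈ 53.3 m³/d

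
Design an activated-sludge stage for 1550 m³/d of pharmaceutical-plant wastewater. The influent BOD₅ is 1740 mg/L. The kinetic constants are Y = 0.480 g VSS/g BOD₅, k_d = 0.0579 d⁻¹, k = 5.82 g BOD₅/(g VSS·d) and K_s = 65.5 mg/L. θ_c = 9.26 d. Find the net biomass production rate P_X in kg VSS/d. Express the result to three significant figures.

Effluent substrate depends only on kinetics and SRT: S = K_s(1 + k_d θ_c) / [θ_c(Yk − k_d) − 1] = 65.5 × (1 + 0.0579 × 9.26) / [9.26 × (0.480 × 5.82 − 0.0579) − 1] = 100.6 / 24.33 = 4.135 mg/L.
Correct the yield for decay: Y_obs = Y/(1 + k_d θ_c) = 0.480 / (1 + 0.0579 × 9.26) = 0.480 / 1.536 = 0.3125.
Substrate removed = Q·(S₀ − S) = 1550 m³/d × (1740 − 4.14) g/m³ = 2.69×10^6 g/d = 2691 kg/d.
Biomass produced: P_X = Y_obs·Q·ΔS = 0.3125 × 2691 ≈ 840.7 kg VSS/d.

P_X ≈ 841 kg VSS/d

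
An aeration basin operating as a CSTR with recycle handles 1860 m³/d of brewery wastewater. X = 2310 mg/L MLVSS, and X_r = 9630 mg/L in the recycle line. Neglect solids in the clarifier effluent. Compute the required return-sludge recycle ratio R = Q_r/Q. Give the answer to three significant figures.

R ≈ 0.316

Solids balance on the clarifier gives (1+R)X = R·X_r, so R = X/(X_r − X) = 2310 / (9630 − 2310) = 0.3156.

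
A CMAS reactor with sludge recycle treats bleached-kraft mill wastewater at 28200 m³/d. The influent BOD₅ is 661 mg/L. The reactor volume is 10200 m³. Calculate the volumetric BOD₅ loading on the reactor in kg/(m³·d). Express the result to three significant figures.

L_v ≈ 1.83 kg BOD₅/(m³·d)

L_v = Q S₀ / V = 28200 × 661 × 10⁻³ / 10200 = 1.827 kg/(m³·d).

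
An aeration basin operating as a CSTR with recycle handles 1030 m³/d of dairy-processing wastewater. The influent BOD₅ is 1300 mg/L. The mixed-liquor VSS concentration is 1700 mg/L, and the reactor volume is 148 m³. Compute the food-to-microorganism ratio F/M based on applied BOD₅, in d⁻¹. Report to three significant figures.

F/M = applied load / biomass = Q·S₀/(V·X) = 1030 × 1300 / (148.0 × 1700) = 5.322 d⁻¹.

F/M ≈ 5.32 d⁻¹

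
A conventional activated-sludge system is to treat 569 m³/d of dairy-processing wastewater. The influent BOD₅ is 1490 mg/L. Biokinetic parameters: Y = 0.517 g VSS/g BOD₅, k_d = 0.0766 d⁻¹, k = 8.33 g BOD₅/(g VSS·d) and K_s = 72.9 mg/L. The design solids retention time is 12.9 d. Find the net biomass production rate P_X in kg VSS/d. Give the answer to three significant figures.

P_X ≈ 220 kg VSS/d

From the Monod/SRT balance for a CMAS, S = K_s·(1+k_d θ_c)/[θ_c·(Y k − k_d) − 1] = 72.9 × (1 + 0.0766 × 12.9) / [12.9 × (0.517 × 8.33 − 0.0766) − 1] = 144.9 / 53.57 = 2.706 mg/L.
Observed yield with endogenous decay: Y_obs = Y / (1 + k_d·θ_c) = 0.517 / (1 + 0.0766 × 12.9) = 0.517 / 1.988 = 0.2600 g VSS/g BOD₅.
Substrate removed = Q·(S₀ − S) = 569 m³/d × (1490 − 2.71) g/m³ = 8.46×10^5 g/d = 846.3 kg/d.
Biomass produced: P_X = Y_obs·Q·ΔS = 0.2600 × 846.3 ≈ 220.1 kg VSS/d.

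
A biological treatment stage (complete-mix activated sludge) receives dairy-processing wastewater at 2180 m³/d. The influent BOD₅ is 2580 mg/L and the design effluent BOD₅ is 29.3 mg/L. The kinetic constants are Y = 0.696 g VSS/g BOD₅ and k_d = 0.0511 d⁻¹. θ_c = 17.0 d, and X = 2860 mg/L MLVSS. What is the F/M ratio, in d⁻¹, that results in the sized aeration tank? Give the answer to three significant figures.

Rearranging the biomass balance for a CMAS with decay, V = Y·Q·ΔS·θ_c / [X·(1+k_d θ_c)] = 0.696 × 2180 × (2580 − 29.3) × 17.0 / [2860 × (1 + 0.0511 × 17.0)] = 6.58×10^7 / 5344 = 12310 m³.
F/M = Q·S₀ / (V·X) = 2180 × 2580 / (12310 × 2860) = 0.1598 g BOD₅·(g VSS·d)⁻¹.

F/M ≈ 0.160 d⁻¹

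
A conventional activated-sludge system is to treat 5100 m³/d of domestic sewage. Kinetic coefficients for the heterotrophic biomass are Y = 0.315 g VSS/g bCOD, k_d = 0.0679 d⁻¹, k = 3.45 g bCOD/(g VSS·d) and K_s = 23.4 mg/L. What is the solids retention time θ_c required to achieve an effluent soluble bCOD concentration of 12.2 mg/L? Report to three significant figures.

From 1/θ_c = Y·k·S/(K_s + S) − k_d: Y·k·S/(K_s+S) = 0.315 × 3.45 × 12.2 / (23.4 + 12.2) = 0.3724 d⁻¹.
1/θ_c = 0.3724 − 0.0679 = 0.3045 d⁻¹, so θ_c = 3.284 d.

θ_c ≈ 3.28 d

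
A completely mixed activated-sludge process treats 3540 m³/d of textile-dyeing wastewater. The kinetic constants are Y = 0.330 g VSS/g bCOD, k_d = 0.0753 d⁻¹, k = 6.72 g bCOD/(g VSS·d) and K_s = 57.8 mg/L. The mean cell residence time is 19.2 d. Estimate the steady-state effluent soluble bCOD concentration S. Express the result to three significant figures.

S ≈ 3.52 mg/L

Effluent substrate depends only on kinetics and SRT: S = K_s(1 + k_d θ_c) / [θ_c(Yk − k_d) − 1] = 57.8 × (1 + 0.0753 × 19.2) / [19.2 × (0.330 × 6.72 − 0.0753) − 1] = 141.4 / 40.13 = 3.522 mg/L.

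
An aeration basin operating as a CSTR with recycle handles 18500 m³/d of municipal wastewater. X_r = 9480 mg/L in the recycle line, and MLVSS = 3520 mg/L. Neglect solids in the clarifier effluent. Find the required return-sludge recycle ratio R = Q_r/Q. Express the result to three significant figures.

Mass balance around the secondary clarifier (neglecting effluent solids): R = X / (X_r − X) = 3520 / (9480 − 3520) = 0.5906.

R ≈ 0.591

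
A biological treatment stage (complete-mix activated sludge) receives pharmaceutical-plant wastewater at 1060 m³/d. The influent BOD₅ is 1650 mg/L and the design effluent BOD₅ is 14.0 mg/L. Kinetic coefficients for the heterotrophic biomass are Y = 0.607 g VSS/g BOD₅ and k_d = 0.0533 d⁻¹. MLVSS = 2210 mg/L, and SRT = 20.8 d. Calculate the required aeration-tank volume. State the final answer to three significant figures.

V ≈ 4700 m³

Rearranging the biomass balance for a CMAS with decay, V = Y·Q·ΔS·θ_c / [X·(1+k_d θ_c)] = 0.607 × 1060 × (1650 − 14.0) × 20.8 / [2210 × (1 + 0.0533 × 20.8)] = 2.19×10^7 / 4660 = 4698 m³.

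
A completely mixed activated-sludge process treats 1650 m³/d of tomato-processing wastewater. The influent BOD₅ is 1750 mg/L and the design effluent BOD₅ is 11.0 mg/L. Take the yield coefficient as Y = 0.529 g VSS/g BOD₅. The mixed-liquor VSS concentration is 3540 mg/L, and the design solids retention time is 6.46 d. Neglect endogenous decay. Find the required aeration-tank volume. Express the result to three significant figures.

V ≈ 2770 m³

Biomass mass balance (decay neglected): V·X = Y·Q·(S₀ − S)·θ_c, so V = 0.529 × 1650 × (1750 − 11.0) × 6.46 / 3540 = 2770 m³.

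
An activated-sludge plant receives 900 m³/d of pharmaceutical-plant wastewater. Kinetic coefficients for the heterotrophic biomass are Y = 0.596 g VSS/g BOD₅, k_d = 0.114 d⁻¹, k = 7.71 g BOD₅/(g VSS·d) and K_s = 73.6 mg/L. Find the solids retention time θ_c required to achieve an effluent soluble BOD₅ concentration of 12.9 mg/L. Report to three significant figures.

θ_c ≈ 1.75 d

From 1/θ_c = Y·k·S/(K_s + S) − k_d: Y·k·S/(K_s+S) = 0.596 × 7.71 × 12.9 / (73.6 + 12.9) = 0.6853 d⁻¹.
θ_c = 1/(μ − k_d) = 1/(0.6853 − 0.114) = 1/0.5713 = 1.750 d.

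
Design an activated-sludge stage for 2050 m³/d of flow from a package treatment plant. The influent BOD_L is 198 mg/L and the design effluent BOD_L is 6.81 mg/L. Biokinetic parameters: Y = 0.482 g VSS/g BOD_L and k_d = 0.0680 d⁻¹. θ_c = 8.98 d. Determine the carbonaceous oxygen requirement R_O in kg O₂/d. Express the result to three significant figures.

The observed yield is Y_obs = Y/(1 + k_d·θ_c) = 0.482 / (1 + 0.0680 × 8.98) = 0.482 / 1.611 = 0.2993 g VSS per g BOD_L removed.
ΔS = 198 − 6.81 = 191.2 mg/L, so the substrate removal rate is 2050 × 191.2/1000 = 391.9 kg BOD_L/d.
Net sludge production P_X = 0.2993 × 391.9 = 117.3 kg VSS/d.
R_O = Q·(S₀ − S) − 1.42·P_X = 391.9 − 1.42 × 117.3 = 225.4 kg O₂/d.

R_O ≈ 225 kg O₂/d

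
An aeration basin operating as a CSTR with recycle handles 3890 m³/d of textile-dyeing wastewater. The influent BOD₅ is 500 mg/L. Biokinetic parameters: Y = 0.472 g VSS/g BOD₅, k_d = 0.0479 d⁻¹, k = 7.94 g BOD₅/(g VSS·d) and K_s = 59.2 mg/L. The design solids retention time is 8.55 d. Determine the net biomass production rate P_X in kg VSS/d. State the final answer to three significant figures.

P_X ≈ 648 kg VSS/d

For a completely mixed reactor with recycle the Lawrence–McCarty relation gives S = K_s·(1 + k_d·θ_c) / [θ_c·(Y·k − k_d) − 1] = 59.2 × (1 + 0.0479 × 8.55) / [8.55 × (0.472 × 7.94 − 0.0479) − 1] = 83.45 / 30.63 = 2.724 mg/L.
Observed yield with endogenous decay: Y_obs = Y / (1 + k_d·θ_c) = 0.472 / (1 + 0.0479 × 8.55) = 0.472 / 1.410 = 0.3349 g VSS/g BOD₅.
Mass of BOD₅ removed per day: Q(S₀ − S) = 3890 × 497.3 g/m³ = 1934 kg/d.
Net biomass production P_X = Y_obs × Q·(S₀ − S) = 0.3349 × 1934 = 647.8 kg VSS/d.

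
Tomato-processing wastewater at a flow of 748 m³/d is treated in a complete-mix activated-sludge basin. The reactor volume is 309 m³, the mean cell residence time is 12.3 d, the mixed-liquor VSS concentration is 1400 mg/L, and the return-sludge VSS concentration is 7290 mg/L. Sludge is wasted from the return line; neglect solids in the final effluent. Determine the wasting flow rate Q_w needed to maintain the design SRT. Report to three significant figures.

Q_w ≈ 4.82 m³/d

Q_w = (V·X)/(θ_c X_r) = 309.0 × 1400 / (12.3 × 7290) = 4.825 m³/d.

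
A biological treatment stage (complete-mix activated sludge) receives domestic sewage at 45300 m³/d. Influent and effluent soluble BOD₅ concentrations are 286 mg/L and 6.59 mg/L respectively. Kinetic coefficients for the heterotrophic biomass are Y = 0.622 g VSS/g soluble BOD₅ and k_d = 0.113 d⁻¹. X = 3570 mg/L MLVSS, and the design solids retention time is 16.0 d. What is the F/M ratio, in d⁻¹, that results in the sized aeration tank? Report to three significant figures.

F/M ≈ 0.289 d⁻¹

From the SRT design equation V = Y Q (S₀−S) θ_c / [X (1 + k_d θ_c)] = 0.622 × 45300 × (286 − 6.59) × 16.0 / [3570 × (1 + 0.113 × 16.0)] = 1.26×10^8 / 10025 = 12566 m³.
F/M = Q·S₀ / (V·X) = 45300 × 286 / (12566 × 3570) = 0.2888 g soluble BOD₅·(g VSS·d)⁻¹.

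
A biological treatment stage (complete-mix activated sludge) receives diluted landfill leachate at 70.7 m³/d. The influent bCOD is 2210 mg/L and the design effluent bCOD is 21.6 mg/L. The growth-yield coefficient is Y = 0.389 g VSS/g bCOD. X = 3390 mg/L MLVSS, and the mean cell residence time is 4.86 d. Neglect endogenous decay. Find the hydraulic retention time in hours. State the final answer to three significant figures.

V·X = Y·Q·ΔS·θ_c gives V = 0.389 × 70.7 × (2210 − 21.6) × 4.86 / 3390 = 86.28 m³.
Hydraulic retention time τ = V/Q = 86.28 / 70.7 = 1.220 d = 29.29 h.

τ ≈ 29.3 h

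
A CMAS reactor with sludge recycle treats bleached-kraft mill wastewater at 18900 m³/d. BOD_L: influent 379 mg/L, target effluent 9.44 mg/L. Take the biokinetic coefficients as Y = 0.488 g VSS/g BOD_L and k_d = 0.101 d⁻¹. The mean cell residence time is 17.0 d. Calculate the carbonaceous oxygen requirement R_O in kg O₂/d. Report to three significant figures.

R_O ≈ 5200 kg O₂/d

Y_obs = Y / (1 + k_d θ_c) = 0.488 / (1 + 0.101 × 17.0) = 0.488 / 2.717 = 0.1796.
Substrate removed = Q·(S₀ − S) = 18900 m³/d × (379 − 9.44) g/m³ = 6.98×10^6 g/d = 6985 kg/d.
Biomass synthesised: P_X = Y_obs × 6985 = 1255 kg VSS/d.
R_O = Q·ΔS − 1.42 P_X = 6985 − 1781 = 5203 kg O₂/d.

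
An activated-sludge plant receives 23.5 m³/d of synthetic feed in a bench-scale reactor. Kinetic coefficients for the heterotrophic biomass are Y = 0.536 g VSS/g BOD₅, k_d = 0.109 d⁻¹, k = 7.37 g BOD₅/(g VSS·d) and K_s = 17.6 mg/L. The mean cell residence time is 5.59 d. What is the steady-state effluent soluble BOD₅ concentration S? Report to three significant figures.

S ≈ 1.38 mg/L

From the Monod/SRT balance for a CMAS, S = K_s·(1+k_d θ_c)/[θ_c·(Y k − k_d) − 1] = 17.6 × (1 + 0.109 × 5.59) / [5.59 × (0.536 × 7.37 − 0.109) − 1] = 28.32 / 20.47 = 1.383 mg/L.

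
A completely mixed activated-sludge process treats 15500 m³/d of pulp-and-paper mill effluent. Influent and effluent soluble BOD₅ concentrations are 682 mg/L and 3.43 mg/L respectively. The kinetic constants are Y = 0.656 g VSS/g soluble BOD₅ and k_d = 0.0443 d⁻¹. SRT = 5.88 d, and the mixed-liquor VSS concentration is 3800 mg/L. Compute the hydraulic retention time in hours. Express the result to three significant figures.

From the SRT design equation V = Y Q (S₀−S) θ_c / [X (1 + k_d θ_c)] = 0.656 × 15500 × (682 − 3.43) × 5.88 / [3800 × (1 + 0.0443 × 5.88)] = 4.06×10^7 / 4790 = 8470 m³.
τ = V/Q = 8470/15500 = 0.5465 d, or 13.11 h.

τ ≈ 13.1 h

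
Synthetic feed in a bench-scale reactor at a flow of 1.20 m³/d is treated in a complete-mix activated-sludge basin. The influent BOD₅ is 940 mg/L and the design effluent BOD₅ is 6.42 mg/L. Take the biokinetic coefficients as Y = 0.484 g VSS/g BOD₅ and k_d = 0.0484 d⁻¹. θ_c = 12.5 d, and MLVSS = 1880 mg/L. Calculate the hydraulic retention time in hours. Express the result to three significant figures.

Steady-state biomass mass balance: V·X·(1 + k_d·θ_c) = Y·Q·(S₀ − S)·θ_c, so V = 0.484 × 1.20 × (940 − 6.42) × 12.5 / [1880 × (1 + 0.0484 × 12.5)] = 6.78×10^3 / 3017 = 2.246 m³.
Hydraulic retention time τ = V/Q = 2.246 / 1.20 = 1.872 d = 44.92 h.

τ ≈ 44.9 h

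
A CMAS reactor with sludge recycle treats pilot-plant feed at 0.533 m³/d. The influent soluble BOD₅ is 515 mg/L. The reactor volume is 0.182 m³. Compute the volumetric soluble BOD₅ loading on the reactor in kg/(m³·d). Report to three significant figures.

L_v ≈ 1.51 kg soluble BOD₅/(m³·d)

Applied soluble BOD₅ load per unit volume = Q·S₀/V = (0.533 × 515/1000)/0.1820 = 1.508 kg soluble BOD₅·m⁻³·d⁻¹.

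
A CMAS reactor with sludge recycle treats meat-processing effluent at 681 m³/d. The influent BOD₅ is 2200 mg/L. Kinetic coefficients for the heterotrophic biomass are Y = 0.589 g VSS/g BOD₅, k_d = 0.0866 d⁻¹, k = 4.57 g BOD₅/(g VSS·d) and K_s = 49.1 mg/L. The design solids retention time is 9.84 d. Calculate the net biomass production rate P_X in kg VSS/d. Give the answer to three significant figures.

P_X ≈ 476 kg VSS/d

From the Monod/SRT balance for a CMAS, S = K_s·(1+k_d θ_c)/[θ_c·(Y k − k_d) − 1] = 49.1 × (1 + 0.0866 × 9.84) / [9.84 × (0.589 × 4.57 − 0.0866) − 1] = 90.94 / 24.63 = 3.692 mg/L.
The observed yield is Y_obs = Y/(1 + k_d·θ_c) = 0.589 / (1 + 0.0866 × 9.84) = 0.589 / 1.852 = 0.3180 g VSS per g BOD₅ removed.
Substrate removed = Q·(S₀ − S) = 681 m³/d × (2200 − 3.69) g/m³ = 1.5×10^6 g/d = 1496 kg/d.
P_X = Y_obs · Q(S₀ − S) = 0.3180 × 1496 = 475.6 kg VSS/d.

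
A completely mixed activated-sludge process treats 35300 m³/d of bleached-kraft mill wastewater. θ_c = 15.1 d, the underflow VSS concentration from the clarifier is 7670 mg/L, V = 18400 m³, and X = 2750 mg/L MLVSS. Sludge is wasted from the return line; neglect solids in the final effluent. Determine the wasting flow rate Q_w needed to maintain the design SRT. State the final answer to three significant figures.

Wasting from the return line (neglecting effluent solids): Q_w = V·X / (θ_c·X_r) = 18400 × 2750 / (15.1 × 7670) = 436.9 m³/d.

Q_w ≈ 437 m³/d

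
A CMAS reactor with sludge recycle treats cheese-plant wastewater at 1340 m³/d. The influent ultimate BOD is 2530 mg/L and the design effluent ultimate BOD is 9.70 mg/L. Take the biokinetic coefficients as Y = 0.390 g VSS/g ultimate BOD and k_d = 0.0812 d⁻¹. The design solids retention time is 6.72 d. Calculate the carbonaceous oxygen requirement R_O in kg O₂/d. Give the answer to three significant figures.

Y_obs = Y / (1 + k_d θ_c) = 0.390 / (1 + 0.0812 × 6.72) = 0.390 / 1.546 = 0.2523.
ΔS = 2530 − 9.70 = 2520 mg/L, so the substrate removal rate is 1340 × 2520/1000 = 3377 kg ultimate BOD/d.
Biomass synthesised: P_X = Y_obs × 3377 = 852.1 kg VSS/d.
Carbonaceous O₂ demand = substrate oxidised − cell-mass equivalent = 3377 − 1.42 × 852.1 = 2167 kg O₂/d.

R_O ≈ 2170 kg O₂/d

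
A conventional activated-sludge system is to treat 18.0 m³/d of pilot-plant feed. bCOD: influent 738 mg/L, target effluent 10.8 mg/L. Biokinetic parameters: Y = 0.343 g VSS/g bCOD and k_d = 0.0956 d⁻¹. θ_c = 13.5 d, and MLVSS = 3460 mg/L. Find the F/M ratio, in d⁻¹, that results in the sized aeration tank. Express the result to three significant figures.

Steady-state biomass mass balance: V·X·(1 + k_d·θ_c) = Y·Q·(S₀ − S)·θ_c, so V = 0.343 × 18.0 × (738 − 10.8) × 13.5 / [3460 × (1 + 0.0956 × 13.5)] = 6.06×10^4 / 7925 = 7.648 m³.
F/M = applied load / biomass = Q·S₀/(V·X) = 18.0 × 738 / (7.648 × 3460) = 0.5020 d⁻¹.

F/M ≈ 0.502 d⁻¹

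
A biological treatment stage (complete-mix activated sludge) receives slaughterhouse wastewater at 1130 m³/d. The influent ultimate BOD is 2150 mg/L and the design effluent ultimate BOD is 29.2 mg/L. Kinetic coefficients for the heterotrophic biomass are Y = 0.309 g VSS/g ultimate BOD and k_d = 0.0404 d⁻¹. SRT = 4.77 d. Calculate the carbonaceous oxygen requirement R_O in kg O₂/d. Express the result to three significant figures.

R_O ≈ 1510 kg O₂/d

Correct the yield for decay: Y_obs = Y/(1 + k_d θ_c) = 0.309 / (1 + 0.0404 × 4.77) = 0.309 / 1.193 = 0.2591.
Q·(S₀ − S) = 1130 × (2150 − 29.2) × 10⁻³ = 2397 kg/d removed.
Biomass synthesised: P_X = Y_obs × 2397 = 620.9 kg VSS/d.
R_O = Q·(S₀ − S) − 1.42·P_X = 2397 − 1.42 × 620.9 = 1515 kg O₂/d.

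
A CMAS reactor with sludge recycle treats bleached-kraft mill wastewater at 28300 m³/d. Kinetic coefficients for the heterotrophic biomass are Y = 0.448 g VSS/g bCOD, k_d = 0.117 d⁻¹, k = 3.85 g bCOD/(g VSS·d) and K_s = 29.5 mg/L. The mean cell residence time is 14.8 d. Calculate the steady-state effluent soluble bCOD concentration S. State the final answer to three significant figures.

For a completely mixed reactor with recycle the Lawrence–McCarty relation gives S = K_s·(1 + k_d·θ_c) / [θ_c·(Y·k − k_d) − 1] = 29.5 × (1 + 0.117 × 14.8) / [14.8 × (0.448 × 3.85 − 0.117) − 1] = 80.58 / 22.80 = 3.535 mg/L.

S ≈ 3.54 mg/L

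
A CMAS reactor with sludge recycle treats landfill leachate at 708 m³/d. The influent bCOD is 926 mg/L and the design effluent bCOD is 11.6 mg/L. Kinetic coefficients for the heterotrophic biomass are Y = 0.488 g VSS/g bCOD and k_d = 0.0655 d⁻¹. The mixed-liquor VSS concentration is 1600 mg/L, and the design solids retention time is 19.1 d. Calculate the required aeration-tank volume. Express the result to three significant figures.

Rearranging the biomass balance for a CMAS with decay, V = Y·Q·ΔS·θ_c / [X·(1+k_d θ_c)] = 0.488 × 708 × (926 − 11.6) × 19.1 / [1600 × (1 + 0.0655 × 19.1)] = 6.03×10^6 / 3602 = 1675 m³.

V ≈ 1680 m³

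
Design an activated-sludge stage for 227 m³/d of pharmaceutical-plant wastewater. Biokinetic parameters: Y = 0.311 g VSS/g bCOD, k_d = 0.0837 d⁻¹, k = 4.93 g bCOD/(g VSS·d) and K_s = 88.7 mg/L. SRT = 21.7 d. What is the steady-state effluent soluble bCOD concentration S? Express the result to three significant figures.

From the Monod/SRT balance for a CMAS, S = K_s·(1+k_d θ_c)/[θ_c·(Y k − k_d) − 1] = 88.7 × (1 + 0.0837 × 21.7) / [21.7 × (0.311 × 4.93 − 0.0837) − 1] = 249.8 / 30.45 = 8.202 mg/L.

S ≈ 8.20 mg/L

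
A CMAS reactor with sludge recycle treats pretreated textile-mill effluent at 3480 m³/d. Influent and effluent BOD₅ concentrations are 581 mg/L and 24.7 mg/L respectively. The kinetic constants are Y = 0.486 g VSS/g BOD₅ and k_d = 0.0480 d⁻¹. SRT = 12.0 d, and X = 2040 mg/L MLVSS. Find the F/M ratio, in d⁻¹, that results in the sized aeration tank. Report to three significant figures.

F/M ≈ 0.282 d⁻¹

Steady-state biomass mass balance: V·X·(1 + k_d·θ_c) = Y·Q·(S₀ − S)·θ_c, so V = 0.486 × 3480 × (581 − 24.7) × 12.0 / [2040 × (1 + 0.0480 × 12.0)] = 1.13×10^7 / 3215 = 3512 m³.
Food-to-microorganism ratio F/M = Q S₀ / (V X) = 3480 × 581 / (3512 × 2040) = 0.2822 d⁻¹.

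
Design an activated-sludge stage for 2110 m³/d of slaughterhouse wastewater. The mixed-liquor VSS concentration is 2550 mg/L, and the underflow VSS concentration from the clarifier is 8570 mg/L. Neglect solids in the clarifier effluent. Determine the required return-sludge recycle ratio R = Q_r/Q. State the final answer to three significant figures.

R = Q_r/Q = X/(X_r − X) = 2550 / (8570 − 2550) = 0.4236.

R ≈ 0.424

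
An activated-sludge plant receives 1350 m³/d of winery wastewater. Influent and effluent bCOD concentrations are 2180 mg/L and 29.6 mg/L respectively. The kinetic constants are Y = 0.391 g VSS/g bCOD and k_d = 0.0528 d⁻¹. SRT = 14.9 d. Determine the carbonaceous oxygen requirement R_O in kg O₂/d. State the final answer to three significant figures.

Correct the yield for decay: Y_obs = Y/(1 + k_d θ_c) = 0.391 / (1 + 0.0528 × 14.9) = 0.391 / 1.787 = 0.2188.
Q·(S₀ − S) = 1350 × (2180 − 29.6) × 10⁻³ = 2903 kg/d removed.
Biomass synthesised: P_X = Y_obs × 2903 = 635.3 kg VSS/d.
Carbonaceous O₂ demand = substrate oxidised − cell-mass equivalent = 2903 − 1.42 × 635.3 = 2001 kg O₂/d.

R_O ≈ 2000 kg O₂/d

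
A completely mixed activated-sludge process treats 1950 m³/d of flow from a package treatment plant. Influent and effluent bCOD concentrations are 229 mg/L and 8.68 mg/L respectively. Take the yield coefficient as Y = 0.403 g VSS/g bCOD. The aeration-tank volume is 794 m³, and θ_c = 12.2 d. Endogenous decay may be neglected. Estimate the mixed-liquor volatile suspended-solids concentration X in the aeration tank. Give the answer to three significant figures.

X = Y·Q·ΔS·θ_c / V = 0.403 × 1950 × (229 − 8.68) × 12.2 / 794 = 2660 mg/L.

X ≈ 2660 mg/L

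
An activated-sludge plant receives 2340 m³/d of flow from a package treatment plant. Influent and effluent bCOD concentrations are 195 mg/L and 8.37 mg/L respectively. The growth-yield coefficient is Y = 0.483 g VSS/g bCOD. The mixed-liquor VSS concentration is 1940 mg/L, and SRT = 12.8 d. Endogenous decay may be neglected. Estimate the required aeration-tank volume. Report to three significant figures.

V ≈ 1390 m³

With k_d = 0 the design equation reduces to V = Y Q (S₀−S) θ_c / X = 0.483 × 2340 × (195 − 8.37) × 12.8 / 1940 = 1392 m³.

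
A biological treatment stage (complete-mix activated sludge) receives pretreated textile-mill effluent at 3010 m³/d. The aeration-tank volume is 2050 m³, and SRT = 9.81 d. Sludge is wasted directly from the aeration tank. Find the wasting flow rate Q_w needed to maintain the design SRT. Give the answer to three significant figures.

With mixed-liquor wasting, θ_c = V/Q_w, so Q_w = V/θ_c = 2050/9.81 = 209.0 m³/d.

Q_w ≈ 209 m³/d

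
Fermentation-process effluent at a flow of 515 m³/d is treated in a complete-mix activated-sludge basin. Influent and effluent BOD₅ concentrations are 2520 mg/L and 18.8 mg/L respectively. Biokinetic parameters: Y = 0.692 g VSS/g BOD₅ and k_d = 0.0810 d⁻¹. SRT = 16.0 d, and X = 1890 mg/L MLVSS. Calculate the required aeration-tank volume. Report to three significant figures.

From the SRT design equation V = Y Q (S₀−S) θ_c / [X (1 + k_d θ_c)] = 0.692 × 515 × (2520 − 18.8) × 16.0 / [1890 × (1 + 0.0810 × 16.0)] = 1.43×10^7 / 4339 = 3287 m³.

V ≈ 3290 m³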